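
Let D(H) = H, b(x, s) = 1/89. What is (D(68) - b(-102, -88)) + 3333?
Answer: 302688/89 ≈ 3401.0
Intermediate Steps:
b(x, s) = 1/89
(D(68) - b(-102, -88)) + 3333 = (68 - 1*1/89) + 3333 = (68 - 1/89) + 3333 = 6051/89 + 3333 = 302688/89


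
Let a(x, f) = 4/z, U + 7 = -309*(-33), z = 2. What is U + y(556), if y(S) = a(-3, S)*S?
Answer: 11302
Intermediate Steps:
U = 10190 (U = -7 - 309*(-33) = -7 + 10197 = 10190)
a(x, f) = 2 (a(x, f) = 4/2 = 4*(½) = 2)
y(S) = 2*S
U + y(556) = 10190 + 2*556 = 10190 + 1112 = 11302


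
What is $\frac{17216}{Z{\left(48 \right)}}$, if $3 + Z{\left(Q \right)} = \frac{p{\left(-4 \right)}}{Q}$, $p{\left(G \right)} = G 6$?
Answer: $- \frac{34432}{7} \approx -4918.9$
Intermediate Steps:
$p{\left(G \right)} = 6 G$
$Z{\left(Q \right)} = -3 - \frac{24}{Q}$ ($Z{\left(Q \right)} = -3 + \frac{6 \left(-4\right)}{Q} = -3 - \frac{24}{Q}$)
$\frac{17216}{Z{\left(48 \right)}} = \frac{17216}{-3 - \frac{24}{48}} = \frac{17216}{-3 - \frac{1}{2}} = \frac{17216}{- \frac{7}{2}} = 17216 \left(- \frac{2}{7}\right) = - \frac{34432}{7}$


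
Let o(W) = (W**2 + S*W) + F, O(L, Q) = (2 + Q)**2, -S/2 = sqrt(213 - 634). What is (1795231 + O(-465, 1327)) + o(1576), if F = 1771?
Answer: 6047019 - 3152*I*sqrt(421) ≈ 6.047e+6 - 64674.0*I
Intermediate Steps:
S = -2*I*sqrt(421) (S = -2*sqrt(213 - 634) = -2*I*sqrt(421) ≈ -41.037*I)
o(W) = 1771 + W**2 - 2*I*W*sqrt(421) (o(W) = (W**2 + (-2*I*sqrt(421))*W) + 1771 = (W**2 - 2*I*W*sqrt(421)) + 1771 = 1771 + W**2 - 2*I*W*sqrt(421))
(1795231 + O(-465, 1327)) + o(1576) = (1795231 + (2 + 1327)**2) + (1771 + 1576**2 - 2*I*1576*sqrt(421)) = (1795231 + 1329**2) + (1771 + 2483776 - 3152*I*sqrt(421)) = (1795231 + 1766241) + (2485547 - 3152*I*sqrt(421)) = 3561472 + (2485547 - 3152*I*sqrt(421)) = 6047019 - 3152*I*sqrt(421)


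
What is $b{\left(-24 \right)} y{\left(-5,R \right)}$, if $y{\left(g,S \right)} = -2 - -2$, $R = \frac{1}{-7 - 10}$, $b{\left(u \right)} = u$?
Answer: $0$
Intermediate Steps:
$R = - \frac{1}{17}$ ($R = \frac{1}{-17} = - \frac{1}{17} \approx -0.058824$)
$y{\left(g,S \right)} = 0$ ($y{\left(g,S \right)} = -2 + 2 = 0$)
$b{\left(-24 \right)} y{\left(-5,R \right)} = \left(-24\right) 0 = 0$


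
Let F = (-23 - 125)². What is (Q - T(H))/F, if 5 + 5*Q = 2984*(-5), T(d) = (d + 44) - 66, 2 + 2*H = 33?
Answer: -161/1184 ≈ -0.13598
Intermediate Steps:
H = 31/2 (H = -1 + (½)*33 = -1 + 33/2 = 31/2 ≈ 15.500)
T(d) = -22 + d (T(d) = (44 + d) - 66 = -22 + d)
F = 21904 (F = (-148)² = 21904)
Q = -2985 (Q = -1 + (2984*(-5))/5 = -1 + (⅕)*(-14920) = -1 - 2984 = -2985)
(Q - T(H))/F = (-2985 - (-22 + 31/2))/21904 = (-2985 - 1*(-13/2))*(1/21904) = (-2985 + 13/2)*(1/21904) = -5957/2*1/21904 = -161/1184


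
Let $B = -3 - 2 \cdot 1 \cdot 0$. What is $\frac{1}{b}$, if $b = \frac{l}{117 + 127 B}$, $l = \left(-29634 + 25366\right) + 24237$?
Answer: $- \frac{264}{19969} \approx -0.01322$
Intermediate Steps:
$B = -3$ ($B = -3 - 0 = -3 + 0 = -3$)
$l = 19969$ ($l = -4268 + 24237 = 19969$)
$b = - \frac{19969}{264}$ ($b = \frac{19969}{117 + 127 \left(-3\right)} = \frac{19969}{117 - 381} = \frac{19969}{-264} = 19969 \left(- \frac{1}{264}\right) = - \frac{19969}{264} \approx -75.64$)
$\frac{1}{b} = \frac{1}{- \frac{19969}{264}} = - \frac{264}{19969}$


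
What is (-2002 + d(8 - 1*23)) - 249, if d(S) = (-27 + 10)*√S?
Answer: -2251 - 17*I*√15 ≈ -2251.0 - 65.841*I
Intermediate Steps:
d(S) = -17*√S
(-2002 + d(8 - 1*23)) - 249 = (-2002 - 17*√(8 - 1*23)) - 249 = (-2002 - 17*√(8 - 23)) - 249 = (-2002 - 17*I*√15) - 249 = -2251 - 17*I*√15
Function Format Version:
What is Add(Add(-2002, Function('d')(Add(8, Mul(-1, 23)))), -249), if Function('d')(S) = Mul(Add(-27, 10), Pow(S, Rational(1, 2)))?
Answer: Add(-2251, Mul(-17, I, Pow(15, Rational(1, 2)))) ≈ Add(-2251.0, Mul(-65.841, I))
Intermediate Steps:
Function('d')(S) = Mul(-17, Pow(S, Rational(1, 2)))
Add(Add(-2002, Function('d')(Add(8, Mul(-1, 23)))), -249) = Add(Add(-2002, Mul(-17, Pow(Add(8, Mul(-1, 23)), Rational(1, 2)))), -249) = Add(Add(-2002, Mul(-17, Pow(Add(8, -23), Rational(1, 2)))), -249) = Add(Add(-2002, Mul(-17, Pow(-15, Rational(1, 2)))), -249) = Add(Add(-2002, Mul(-17, Mul(I, Pow(15, Rational(1, 2))))), -249) = Add(Add(-2002, Mul(-17, I, Pow(15, Rational(1, 2)))), -249) = Add(-2251, Mul(-17, I, Pow(15, Rational(1, 2))))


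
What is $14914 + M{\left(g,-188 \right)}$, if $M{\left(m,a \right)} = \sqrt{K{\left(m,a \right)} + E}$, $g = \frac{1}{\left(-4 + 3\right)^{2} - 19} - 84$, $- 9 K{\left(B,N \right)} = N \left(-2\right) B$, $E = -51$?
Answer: $14914 + \frac{\sqrt{280313}}{9} \approx 14973.0$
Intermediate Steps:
$K{\left(B,N \right)} = \frac{2 B N}{9}$ ($K{\left(B,N \right)} = - \frac{N \left(-2\right) B}{9} = - \frac{- 2 N B}{9} = - \frac{\left(-2\right) B N}{9} = \frac{2 B N}{9}$)
$g = - \frac{1513}{18}$ ($g = \frac{1}{\left(-1\right)^{2} - 19} - 84 = \frac{1}{1 - 19} - 84 = \frac{1}{-18} - 84 = - \frac{1}{18} - 84 = - \frac{1513}{18} \approx -84.056$)
$M{\left(m,a \right)} = \sqrt{-51 + \frac{2 a m}{9}}$ ($M{\left(m,a \right)} = \sqrt{\frac{2 m a}{9} - 51} = \sqrt{\frac{2 a m}{9} - 51} = \sqrt{-51 + \frac{2 a m}{9}}$)
$14914 + M{\left(g,-188 \right)} = 14914 + \frac{\sqrt{-459 + 2 \left(-188\right) \left(- \frac{1513}{18}\right)}}{3} = 14914 + \frac{\sqrt{-459 + \frac{284444}{9}}}{3} = 14914 + \frac{\sqrt{\frac{280313}{9}}}{3} = 14914 + \frac{\frac{1}{3} \sqrt{280313}}{3} = 14914 + \frac{\sqrt{280313}}{9}$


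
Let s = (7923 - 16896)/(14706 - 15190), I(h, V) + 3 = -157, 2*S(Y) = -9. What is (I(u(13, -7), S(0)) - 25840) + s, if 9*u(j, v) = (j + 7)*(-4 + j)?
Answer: -12575027/484 ≈ -25981.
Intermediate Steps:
S(Y) = -9/2 (S(Y) = (1/2)*(-9) = -9/2)
u(j, v) = (-4 + j)*(7 + j)/9 (u(j, v) = ((j + 7)*(-4 + j))/9 = ((7 + j)*(-4 + j))/9 = ((-4 + j)*(7 + j))/9 = (-4 + j)*(7 + j)/9)
I(h, V) = -160 (I(h, V) = -3 - 157 = -160)
s = 8973/484 (s = -8973/(-484) = -8973*(-1/484) = 8973/484 ≈ 18.539)
(I(u(13, -7), S(0)) - 25840) + s = (-160 - 25840) + 8973/484 = -26000 + 8973/484 = -12575027/484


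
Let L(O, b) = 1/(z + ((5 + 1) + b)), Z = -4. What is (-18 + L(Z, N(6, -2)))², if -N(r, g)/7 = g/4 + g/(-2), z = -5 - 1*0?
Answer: 8464/25 ≈ 338.56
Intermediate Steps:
z = -5 (z = -5 + 0 = -5)
N(r, g) = 7*g/4 (N(r, g) = -7*(g/4 + g/(-2)) = -7*(g*(¼) + g*(-½)) = -7*(g/4 - g/2) = -(-7)*g/4 = 7*g/4)
L(O, b) = 1/(1 + b) (L(O, b) = 1/(-5 + ((5 + 1) + b)) = 1/(-5 + (6 + b)) = 1/(1 + b))
(-18 + L(Z, N(6, -2)))² = (-18 + 1/(1 + (7/4)*(-2)))² = (-18 + 1/(1 - 7/2))² = (-18 + 1/(-5/2))² = (-18 - ⅖)² = (-92/5)² = 8464/25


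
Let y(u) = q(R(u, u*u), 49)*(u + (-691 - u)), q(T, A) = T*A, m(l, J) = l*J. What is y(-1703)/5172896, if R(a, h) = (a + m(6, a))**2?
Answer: -4811710650019/5172896 ≈ -9.3018e+5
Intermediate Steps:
m(l, J) = J*l
R(a, h) = 49*a**2 (R(a, h) = (a + a*6)**2 = (a + 6*a)**2 = (7*a)**2 = 49*a**2)
q(T, A) = A*T
y(u) = -1659091*u**2 (y(u) = (49*(49*u**2))*(u + (-691 - u)) = (2401*u**2)*(-691) = -1659091*u**2)
y(-1703)/5172896 = -1659091*(-1703)**2/5172896 = -1659091*2900209*(1/5172896) = -4811710650019*1/5172896 = -4811710650019/5172896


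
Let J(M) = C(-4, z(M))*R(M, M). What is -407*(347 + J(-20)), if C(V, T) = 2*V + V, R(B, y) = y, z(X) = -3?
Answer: -238909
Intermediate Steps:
C(V, T) = 3*V
J(M) = -12*M (J(M) = (3*(-4))*M = -12*M)
-407*(347 + J(-20)) = -407*(347 - 12*(-20)) = -407*(347 + 240) = -407*587 = -238909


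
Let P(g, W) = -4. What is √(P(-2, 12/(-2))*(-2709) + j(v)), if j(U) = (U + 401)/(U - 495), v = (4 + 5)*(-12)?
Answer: √437765605/201 ≈ 104.09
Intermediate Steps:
v = -108 (v = 9*(-12) = -108)
j(U) = (401 + U)/(-495 + U)
√(P(-2, 12/(-2))*(-2709) + j(v)) = √(-4*(-2709) + (401 - 108)/(-495 - 108)) = √(10836 + 293/(-603)) = √(10836 - 1/603*293) = √(10836 - 293/603) = √(6533815/603) = √437765605/201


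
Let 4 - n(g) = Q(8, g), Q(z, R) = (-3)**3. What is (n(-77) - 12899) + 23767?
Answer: 10899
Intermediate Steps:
Q(z, R) = -27
n(g) = 31 (n(g) = 4 - 1*(-27) = 4 + 27 = 31)
(n(-77) - 12899) + 23767 = (31 - 12899) + 23767 = -12868 + 23767 = 10899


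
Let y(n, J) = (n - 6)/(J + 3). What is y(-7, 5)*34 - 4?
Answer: -237/4 ≈ -59.250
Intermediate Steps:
y(n, J) = (-6 + n)/(3 + J)
y(-7, 5)*34 - 4 = ((-6 - 7)/(3 + 5))*34 - 4 = (-13/8)*34 - 4 = ((⅛)*(-13))*34 - 4 = -13/8*34 - 4 = -221/4 - 4 = -237/4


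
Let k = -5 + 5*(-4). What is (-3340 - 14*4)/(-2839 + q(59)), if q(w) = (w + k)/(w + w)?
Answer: 16697/13957 ≈ 1.1963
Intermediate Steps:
k = -25 (k = -5 - 20 = -25)
q(w) = (-25 + w)/(2*w) (q(w) = (w - 25)/(w + w) = (-25 + w)/((2*w)) = (-25 + w)*(1/(2*w)) = (-25 + w)/(2*w))
(-3340 - 14*4)/(-2839 + q(59)) = (-3340 - 14*4)/(-2839 + (½)*(-25 + 59)/59) = (-3340 - 56)/(-2839 + (½)*(1/59)*34) = -3396/(-2839 + 17/59) = -3396/(-167484/59) = -3396*(-59/167484) = 16697/13957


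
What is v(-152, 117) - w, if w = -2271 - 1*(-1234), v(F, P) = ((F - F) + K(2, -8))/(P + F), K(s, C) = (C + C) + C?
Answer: 36319/35 ≈ 1037.7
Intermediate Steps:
K(s, C) = 3*C (K(s, C) = 2*C + C = 3*C)
v(F, P) = -24/(F + P) (v(F, P) = ((F - F) + 3*(-8))/(P + F) = (0 - 24)/(F + P) = -24/(F + P))
w = -1037 (w = -2271 + 1234 = -1037)
v(-152, 117) - w = -24/(-152 + 117) - 1*(-1037) = -24/(-35) + 1037 = -24*(-1/35) + 1037 = 24/35 + 1037 = 36319/35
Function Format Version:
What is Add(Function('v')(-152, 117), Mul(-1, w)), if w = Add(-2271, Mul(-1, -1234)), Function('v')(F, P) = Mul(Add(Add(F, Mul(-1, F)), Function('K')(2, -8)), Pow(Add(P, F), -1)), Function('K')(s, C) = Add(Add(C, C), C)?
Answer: Rational(36319, 35) ≈ 1037.7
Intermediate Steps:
Function('K')(s, C) = Mul(3, C) (Function('K')(s, C) = Add(Mul(2, C), C) = Mul(3, C))
Function('v')(F, P) = Mul(-24, Pow(Add(F, P), -1)) (Function('v')(F, P) = Mul(Add(Add(F, Mul(-1, F)), Mul(3, -8)), Pow(Add(P, F), -1)) = Mul(Add(0, -24), Pow(Add(F, P), -1)) = Mul(-24, Pow(Add(F, P), -1)))
w = -1037 (w = Add(-2271, 1234) = -1037)
Add(Function('v')(-152, 117), Mul(-1, w)) = Add(Mul(-24, Pow(Add(-152, 117), -1)), Mul(-1, -1037)) = Add(Mul(-24, Pow(-35, -1)), 1037) = Add(Mul(-24, Rational(-1, 35)), 1037) = Add(Rational(24, 35), 1037) = Rational(36319, 35)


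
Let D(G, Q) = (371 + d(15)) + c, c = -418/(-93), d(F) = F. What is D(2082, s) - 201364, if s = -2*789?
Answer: -18690536/93 ≈ -2.0097e+5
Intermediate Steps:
c = 418/93 (c = -418*(-1/93) = 418/93 ≈ 4.4946)
s = -1578
D(G, Q) = 36316/93 (D(G, Q) = (371 + 15) + 418/93 = 386 + 418/93 = 36316/93)
D(2082, s) - 201364 = 36316/93 - 201364 = -18690536/93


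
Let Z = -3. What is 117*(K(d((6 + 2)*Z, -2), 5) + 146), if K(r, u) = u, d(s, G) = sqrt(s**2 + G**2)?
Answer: 17667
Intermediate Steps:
d(s, G) = sqrt(G**2 + s**2)
117*(K(d((6 + 2)*Z, -2), 5) + 146) = 117*(5 + 146) = 117*151 = 17667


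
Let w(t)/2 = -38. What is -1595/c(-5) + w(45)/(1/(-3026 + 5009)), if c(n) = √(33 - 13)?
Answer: -150708 - 319*√5/2 ≈ -1.5106e+5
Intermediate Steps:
c(n) = 2*√5 (c(n) = √20 = 2*√5)
w(t) = -76 (w(t) = 2*(-38) = -76)
-1595/c(-5) + w(45)/(1/(-3026 + 5009)) = -1595*√5/10 - 76/(1/(-3026 + 5009)) = -319*√5/2 - 76/(1/1983) = -319*√5/2 - 76/1/1983 = -319*√5/2 - 76*1983 = -319*√5/2 - 150708 = -150708 - 319*√5/2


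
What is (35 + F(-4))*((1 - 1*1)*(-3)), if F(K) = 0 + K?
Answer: 0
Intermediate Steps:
F(K) = K
(35 + F(-4))*((1 - 1*1)*(-3)) = (35 - 4)*((1 - 1*1)*(-3)) = 31*((1 - 1)*(-3)) = 31*(0*(-3)) = 31*0 = 0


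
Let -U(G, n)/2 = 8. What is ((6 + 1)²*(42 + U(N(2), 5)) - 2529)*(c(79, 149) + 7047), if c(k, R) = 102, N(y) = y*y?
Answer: -8971995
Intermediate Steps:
N(y) = y²
U(G, n) = -16 (U(G, n) = -2*8 = -16)
((6 + 1)²*(42 + U(N(2), 5)) - 2529)*(c(79, 149) + 7047) = ((6 + 1)²*(42 - 16) - 2529)*(102 + 7047) = (7²*26 - 2529)*7149 = (49*26 - 2529)*7149 = (1274 - 2529)*7149 = -1255*7149 = -8971995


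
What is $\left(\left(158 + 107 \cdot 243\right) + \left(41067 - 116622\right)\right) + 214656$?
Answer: $165260$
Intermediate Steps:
$\left(\left(158 + 107 \cdot 243\right) + \left(41067 - 116622\right)\right) + 214656 = \left(\left(158 + 26001\right) + \left(41067 - 116622\right)\right) + 214656 = \left(26159 - 75555\right) + 214656 = -49396 + 214656 = 165260$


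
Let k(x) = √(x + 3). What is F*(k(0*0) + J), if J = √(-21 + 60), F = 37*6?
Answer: 222*√3 + 222*√39 ≈ 1770.9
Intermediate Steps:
k(x) = √(3 + x)
F = 222
J = √39 ≈ 6.2450
F*(k(0*0) + J) = 222*(√(3 + 0*0) + √39) = 222*(√(3 + 0) + √39) = 222*(√3 + √39) = 222*√3 + 222*√39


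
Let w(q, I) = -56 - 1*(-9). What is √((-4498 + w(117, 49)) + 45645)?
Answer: 10*√411 ≈ 202.73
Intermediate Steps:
w(q, I) = -47 (w(q, I) = -56 + 9 = -47)
√((-4498 + w(117, 49)) + 45645) = √((-4498 - 47) + 45645) = √(-4545 + 45645) = √41100 = 10*√411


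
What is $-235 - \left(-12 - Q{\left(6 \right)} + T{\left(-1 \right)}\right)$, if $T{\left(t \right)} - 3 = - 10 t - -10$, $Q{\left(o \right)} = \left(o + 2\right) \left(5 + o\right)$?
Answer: $-158$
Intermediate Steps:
$Q{\left(o \right)} = \left(2 + o\right) \left(5 + o\right)$
$T{\left(t \right)} = 13 - 10 t$ ($T{\left(t \right)} = 3 - \left(-10 + 10 t\right) = 13 - 10 t$)
$-235 - \left(-12 - Q{\left(6 \right)} + T{\left(-1 \right)}\right) = -235 + \left(\left(\left(10 + 6^{2} + 7 \cdot 6\right) - \left(13 - -10\right)\right) - -12\right) = -235 + \left(\left(\left(10 + 36 + 42\right) - \left(13 + 10\right)\right) + 12\right) = -235 + \left(\left(88 - 23\right) + 12\right) = -235 + \left(65 + 12\right) = -235 + 77 = -158$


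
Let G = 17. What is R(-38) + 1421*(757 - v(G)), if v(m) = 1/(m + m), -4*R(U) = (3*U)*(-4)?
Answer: 36568401/34 ≈ 1.0755e+6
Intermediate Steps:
R(U) = 3*U (R(U) = -3*U*(-4)/4 = -(-3)*U = 3*U)
v(m) = 1/(2*m)
R(-38) + 1421*(757 - v(G)) = 3*(-38) + 1421*(757 - 1/(2*17)) = -114 + 1421*(757 - 1/(2*17)) = -114 + 1421*(757 - 1*1/34) = -114 + 1421*(757 - 1/34) = -114 + 1421*(25737/34) = -114 + 36572277/34 = 36568401/34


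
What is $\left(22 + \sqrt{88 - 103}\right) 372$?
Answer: $8184 + 372 i \sqrt{15} \approx 8184.0 + 1440.8 i$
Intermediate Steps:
$\left(22 + \sqrt{88 - 103}\right) 372 = \left(22 + \sqrt{-15}\right) 372 = \left(22 + i \sqrt{15}\right) 372 = 8184 + 372 i \sqrt{15}$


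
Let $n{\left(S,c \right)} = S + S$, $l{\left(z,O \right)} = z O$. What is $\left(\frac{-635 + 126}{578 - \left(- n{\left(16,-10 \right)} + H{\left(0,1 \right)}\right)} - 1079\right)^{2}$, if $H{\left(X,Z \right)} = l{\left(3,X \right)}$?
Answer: $\frac{433884372601}{372100} \approx 1.166 \cdot 10^{6}$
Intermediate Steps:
$l{\left(z,O \right)} = O z$
$n{\left(S,c \right)} = 2 S$
$H{\left(X,Z \right)} = 3 X$ ($H{\left(X,Z \right)} = X 3 = 3 X$)
$\left(\frac{-635 + 126}{578 - \left(- n{\left(16,-10 \right)} + H{\left(0,1 \right)}\right)} - 1079\right)^{2} = \left(\frac{-635 + 126}{578 + \left(2 \cdot 16 - 3 \cdot 0\right)} - 1079\right)^{2} = \left(- \frac{509}{578 + \left(32 - 0\right)} - 1079\right)^{2} = \left(- \frac{509}{578 + \left(32 + 0\right)} - 1079\right)^{2} = \left(- \frac{509}{578 + 32} - 1079\right)^{2} = \left(- \frac{509}{610} - 1079\right)^{2} = \left(- \frac{658699}{610}\right)^{2} = \frac{433884372601}{372100}$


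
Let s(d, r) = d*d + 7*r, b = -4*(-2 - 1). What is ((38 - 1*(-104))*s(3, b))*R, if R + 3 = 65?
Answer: 818772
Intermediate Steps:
R = 62 (R = -3 + 65 = 62)
b = 12 (b = -4*(-3) = 12)
s(d, r) = d**2 + 7*r
((38 - 1*(-104))*s(3, b))*R = ((38 - 1*(-104))*(3**2 + 7*12))*62 = ((38 + 104)*(9 + 84))*62 = (142*93)*62 = 13206*62 = 818772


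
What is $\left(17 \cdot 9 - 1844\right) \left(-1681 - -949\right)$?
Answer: $1237812$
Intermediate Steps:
$\left(17 \cdot 9 - 1844\right) \left(-1681 - -949\right) = \left(153 - 1844\right) \left(-1681 + 949\right) = \left(-1691\right) \left(-732\right) = 1237812$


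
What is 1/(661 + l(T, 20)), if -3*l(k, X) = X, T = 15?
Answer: 3/1963 ≈ 0.0015283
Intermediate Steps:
l(k, X) = -X/3
1/(661 + l(T, 20)) = 1/(661 - ⅓*20) = 1/(661 - 20/3) = 1/(1963/3) = 3/1963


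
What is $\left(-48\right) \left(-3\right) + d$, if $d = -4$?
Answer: $140$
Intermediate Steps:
$\left(-48\right) \left(-3\right) + d = \left(-48\right) \left(-3\right) - 4 = 144 - 4 = 140$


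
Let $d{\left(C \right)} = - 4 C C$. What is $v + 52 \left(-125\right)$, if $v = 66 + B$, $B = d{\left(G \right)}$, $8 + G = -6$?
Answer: $-7218$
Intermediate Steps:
$G = -14$ ($G = -8 - 6 = -14$)
$d{\left(C \right)} = - 4 C^{2}$
$B = -784$ ($B = - 4 \left(-14\right)^{2} = \left(-4\right) 196 = -784$)
$v = -718$ ($v = 66 - 784 = -718$)
$v + 52 \left(-125\right) = -718 + 52 \left(-125\right) = -718 - 6500 = -7218$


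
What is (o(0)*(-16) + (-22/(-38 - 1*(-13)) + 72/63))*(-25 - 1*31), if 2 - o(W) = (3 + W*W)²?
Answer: -159632/25 ≈ -6385.3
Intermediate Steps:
o(W) = 2 - (3 + W²)² (o(W) = 2 - (3 + W*W)² = 2 - (3 + W²)²)
(o(0)*(-16) + (-22/(-38 - 1*(-13)) + 72/63))*(-25 - 1*31) = ((2 - (3 + 0²)²)*(-16) + (-22/(-38 - 1*(-13)) + 72/63))*(-25 - 1*31) = ((2 - (3 + 0)²)*(-16) + (-22/(-38 + 13) + 72*(1/63)))*(-25 - 31) = ((2 - 1*3²)*(-16) + (-22/(-25) + 8/7))*(-56) = ((2 - 1*9)*(-16) + (-22*(-1/25) + 8/7))*(-56) = ((2 - 9)*(-16) + (22/25 + 8/7))*(-56) = (-7*(-16) + 354/175)*(-56) = (112 + 354/175)*(-56) = (19954/175)*(-56) = -159632/25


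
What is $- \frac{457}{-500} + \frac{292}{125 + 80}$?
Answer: $\frac{47937}{20500} \approx 2.3384$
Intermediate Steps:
$- \frac{457}{-500} + \frac{292}{125 + 80} = \left(-457\right) \left(- \frac{1}{500}\right) + \frac{292}{205} = \frac{457}{500} + 292 \cdot \frac{1}{205} = \frac{457}{500} + \frac{292}{205} = \frac{47937}{20500}$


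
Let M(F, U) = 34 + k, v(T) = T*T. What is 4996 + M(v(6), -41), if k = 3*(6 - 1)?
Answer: 5045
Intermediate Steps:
v(T) = T**2
k = 15 (k = 3*5 = 15)
M(F, U) = 49 (M(F, U) = 34 + 15 = 49)
4996 + M(v(6), -41) = 4996 + 49 = 5045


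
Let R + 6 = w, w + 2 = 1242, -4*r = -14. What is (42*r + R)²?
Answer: 1907161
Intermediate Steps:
r = 7/2 (r = -¼*(-14) = 7/2 ≈ 3.5000)
w = 1240 (w = -2 + 1242 = 1240)
R = 1234 (R = -6 + 1240 = 1234)
(42*r + R)² = (42*(7/2) + 1234)² = (147 + 1234)² = 1381² = 1907161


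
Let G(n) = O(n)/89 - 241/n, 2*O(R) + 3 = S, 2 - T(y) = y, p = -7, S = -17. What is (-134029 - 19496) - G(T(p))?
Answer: -122951986/801 ≈ -1.5350e+5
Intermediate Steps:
T(y) = 2 - y
O(R) = -10 (O(R) = -3/2 + (1/2)*(-17) = -3/2 - 17/2 = -10)
G(n) = -10/89 - 241/n
(-134029 - 19496) - G(T(p)) = (-134029 - 19496) - (-10/89 - 241/(2 - 1*(-7))) = -153525 - (-10/89 - 241/(2 + 7)) = -153525 - (-10/89 - 241/9) = -153525 - 1*(-21539/801) = -153525 + 21539/801 = -122951986/801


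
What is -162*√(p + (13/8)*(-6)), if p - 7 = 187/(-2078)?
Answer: -81*I*√12263317/1039 ≈ -273.01*I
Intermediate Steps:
p = 14359/2078 (p = 7 + 187/(-2078) = 7 + 187*(-1/2078) = 7 - 187/2078 = 14359/2078 ≈ 6.9100)
-162*√(p + (13/8)*(-6)) = -162*√(14359/2078 + (13/8)*(-6)) = -162*√(14359/2078 - 39/4) = -81*I*√12263317/1039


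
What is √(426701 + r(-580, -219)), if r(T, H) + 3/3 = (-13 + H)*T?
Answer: 2*√140315 ≈ 749.17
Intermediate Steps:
r(T, H) = -1 + T*(-13 + H) (r(T, H) = -1 + (-13 + H)*T = -1 + T*(-13 + H))
√(426701 + r(-580, -219)) = √(426701 + (-1 - 13*(-580) - 219*(-580))) = √(426701 + (-1 + 7540 + 127020)) = √(426701 + 134559) = √561260 = 2*√140315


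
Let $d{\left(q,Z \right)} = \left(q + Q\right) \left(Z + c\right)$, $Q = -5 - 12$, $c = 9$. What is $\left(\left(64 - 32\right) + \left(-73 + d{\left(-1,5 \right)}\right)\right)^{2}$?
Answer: $85849$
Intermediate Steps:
$Q = -17$ ($Q = -5 - 12 = -17$)
$d{\left(q,Z \right)} = \left(-17 + q\right) \left(9 + Z\right)$ ($d{\left(q,Z \right)} = \left(q - 17\right) \left(Z + 9\right) = \left(-17 + q\right) \left(9 + Z\right)$)
$\left(\left(64 - 32\right) + \left(-73 + d{\left(-1,5 \right)}\right)\right)^{2} = \left(\left(64 - 32\right) + \left(-73 + \left(-153 - 85 + 9 \left(-1\right) + 5 \left(-1\right)\right)\right)\right)^{2} = \left(32 - 325\right)^{2} = \left(-293\right)^{2} = 85849$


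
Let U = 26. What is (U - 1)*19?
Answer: 475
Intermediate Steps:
(U - 1)*19 = (26 - 1)*19 = 25*19 = 475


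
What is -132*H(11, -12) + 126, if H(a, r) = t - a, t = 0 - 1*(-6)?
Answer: 786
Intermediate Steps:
t = 6 (t = 0 + 6 = 6)
H(a, r) = 6 - a
-132*H(11, -12) + 126 = -132*(6 - 1*11) + 126 = -132*(6 - 11) + 126 = -132*(-5) + 126 = 660 + 126 = 786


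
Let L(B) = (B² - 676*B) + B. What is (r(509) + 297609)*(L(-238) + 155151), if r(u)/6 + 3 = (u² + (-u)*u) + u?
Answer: 111973727025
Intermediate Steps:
r(u) = -18 + 6*u (r(u) = -18 + 6*((u² + (-u)*u) + u) = -18 + 6*((u² - u²) + u) = -18 + 6*(0 + u) = -18 + 6*u)
L(B) = B² - 675*B
(r(509) + 297609)*(L(-238) + 155151) = ((-18 + 6*509) + 297609)*(-238*(-675 - 238) + 155151) = ((-18 + 3054) + 297609)*(-238*(-913) + 155151) = (3036 + 297609)*(217294 + 155151) = 300645*372445 = 111973727025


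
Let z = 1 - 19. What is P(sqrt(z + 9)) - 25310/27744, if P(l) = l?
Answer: -12655/13872 + 3*I ≈ -0.91227 + 3.0*I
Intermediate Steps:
z = -18
P(sqrt(z + 9)) - 25310/27744 = sqrt(-18 + 9) - 25310/27744 = sqrt(-9) - 25310*1/27744 = 3*I - 12655/13872 = -12655/13872 + 3*I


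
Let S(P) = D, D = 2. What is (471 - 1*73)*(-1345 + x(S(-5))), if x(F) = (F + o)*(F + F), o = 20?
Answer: -500286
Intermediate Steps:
S(P) = 2
x(F) = 2*F*(20 + F) (x(F) = (F + 20)*(F + F) = (20 + F)*(2*F) = 2*F*(20 + F))
(471 - 1*73)*(-1345 + x(S(-5))) = (471 - 1*73)*(-1345 + 2*2*(20 + 2)) = (471 - 73)*(-1345 + 2*2*22) = 398*(-1345 + 88) = 398*(-1257) = -500286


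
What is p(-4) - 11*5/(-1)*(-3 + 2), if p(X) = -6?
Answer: -61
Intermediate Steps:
p(-4) - 11*5/(-1)*(-3 + 2) = -6 - 11*5/(-1)*(-3 + 2) = -6 - 11*5*(-1)*(-1) = -6 - (-55)*(-1) = -6 - 11*5 = -6 - 55 = -61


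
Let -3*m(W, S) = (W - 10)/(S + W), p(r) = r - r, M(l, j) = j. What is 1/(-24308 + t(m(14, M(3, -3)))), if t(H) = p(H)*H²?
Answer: -1/24308 ≈ -4.1139e-5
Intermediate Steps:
p(r) = 0
m(W, S) = -(-10 + W)/(3*(S + W)) (m(W, S) = -(W - 10)/(3*(S + W)) = -(-10 + W)/(3*(S + W)))
t(H) = 0 (t(H) = 0*H² = 0)
1/(-24308 + t(m(14, M(3, -3)))) = 1/(-24308 + 0) = 1/(-24308) = -1/24308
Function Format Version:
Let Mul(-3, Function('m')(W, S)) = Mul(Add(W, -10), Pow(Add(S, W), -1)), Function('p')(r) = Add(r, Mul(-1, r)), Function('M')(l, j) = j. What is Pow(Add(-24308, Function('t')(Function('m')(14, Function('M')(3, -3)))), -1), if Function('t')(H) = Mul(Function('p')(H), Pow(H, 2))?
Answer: Rational(-1, 24308) ≈ -4.1139e-5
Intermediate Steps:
Function('p')(r) = 0
Function('m')(W, S) = Mul(Rational(-1, 3), Pow(Add(S, W), -1), Add(-10, W)) (Function('m')(W, S) = Mul(Rational(-1, 3), Mul(Add(W, -10), Pow(Add(S, W), -1))) = Mul(Rational(-1, 3), Mul(Add(-10, W), Pow(Add(S, W), -1))) = Mul(Rational(-1, 3), Mul(Pow(Add(S, W), -1), Add(-10, W))) = Mul(Rational(-1, 3), Pow(Add(S, W), -1), Add(-10, W)))
Function('t')(H) = 0 (Function('t')(H) = Mul(0, Pow(H, 2)) = 0)
Pow(Add(-24308, Function('t')(Function('m')(14, Function('M')(3, -3)))), -1) = Pow(Add(-24308, 0), -1) = Pow(-24308, -1) = Rational(-1, 24308)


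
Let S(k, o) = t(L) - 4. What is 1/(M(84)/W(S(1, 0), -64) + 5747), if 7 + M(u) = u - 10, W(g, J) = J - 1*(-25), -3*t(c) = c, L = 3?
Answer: 39/224066 ≈ 0.00017406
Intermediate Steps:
t(c) = -c/3
S(k, o) = -5 (S(k, o) = -⅓*3 - 4 = -1 - 4 = -5)
W(g, J) = 25 + J (W(g, J) = J + 25 = 25 + J)
M(u) = -17 + u (M(u) = -7 + (u - 10) = -7 + (-10 + u) = -17 + u)
1/(M(84)/W(S(1, 0), -64) + 5747) = 1/((-17 + 84)/(25 - 64) + 5747) = 1/(67/(-39) + 5747) = 1/(67*(-1/39) + 5747) = 1/(-67/39 + 5747) = 1/(224066/39) = 39/224066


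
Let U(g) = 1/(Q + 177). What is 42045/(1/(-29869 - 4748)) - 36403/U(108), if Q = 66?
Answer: -1464317694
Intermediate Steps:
U(g) = 1/243 (U(g) = 1/(66 + 177) = 1/243)
42045/(1/(-29869 - 4748)) - 36403/U(108) = 42045/(1/(-29869 - 4748)) - 36403/1/243 = 42045/(1/(-34617)) - 36403*243 = 42045/(-1/34617) - 8845929 = 42045*(-34617) - 8845929 = -1455471765 - 8845929 = -1464317694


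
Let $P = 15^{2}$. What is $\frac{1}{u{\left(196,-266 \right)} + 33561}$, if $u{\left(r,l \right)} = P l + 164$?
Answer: $- \frac{1}{26125} \approx -3.8278 \cdot 10^{-5}$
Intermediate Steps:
$P = 225$
$u{\left(r,l \right)} = 164 + 225 l$ ($u{\left(r,l \right)} = 225 l + 164 = 164 + 225 l$)
$\frac{1}{u{\left(196,-266 \right)} + 33561} = \frac{1}{\left(164 + 225 \left(-266\right)\right) + 33561} = \frac{1}{\left(164 - 59850\right) + 33561} = \frac{1}{-59686 + 33561} = \frac{1}{-26125} = - \frac{1}{26125}$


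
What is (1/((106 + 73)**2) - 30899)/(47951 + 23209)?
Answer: -495017429/1140018780 ≈ -0.43422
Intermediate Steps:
(1/((106 + 73)**2) - 30899)/(47951 + 23209) = (1/(179**2) - 30899)/71160 = (1/32041 - 30899)*(1/71160) = -990034858/32041*1/71160 = -495017429/1140018780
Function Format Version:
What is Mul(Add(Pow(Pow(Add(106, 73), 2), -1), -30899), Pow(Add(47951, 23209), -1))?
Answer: Rational(-495017429, 1140018780) ≈ -0.43422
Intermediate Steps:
Mul(Add(Pow(Pow(Add(106, 73), 2), -1), -30899), Pow(Add(47951, 23209), -1)) = Mul(Add(Pow(Pow(179, 2), -1), -30899), Pow(71160, -1)) = Mul(Add(Pow(32041, -1), -30899), Rational(1, 71160)) = Mul(Add(Rational(1, 32041), -30899), Rational(1, 71160)) = Mul(Rational(-990034858, 32041), Rational(1, 71160)) = Rational(-495017429, 1140018780)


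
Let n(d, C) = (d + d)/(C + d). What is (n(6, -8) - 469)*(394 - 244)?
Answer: -71250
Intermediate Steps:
n(d, C) = 2*d/(C + d) (n(d, C) = (2*d)/(C + d) = 2*d/(C + d))
(n(6, -8) - 469)*(394 - 244) = (2*6/(-8 + 6) - 469)*(394 - 244) = (2*6/(-2) - 469)*150 = (2*6*(-½) - 469)*150 = (-6 - 469)*150 = -475*150 = -71250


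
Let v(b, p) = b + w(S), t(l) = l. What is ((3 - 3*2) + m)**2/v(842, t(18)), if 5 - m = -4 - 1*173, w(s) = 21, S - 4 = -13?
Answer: 32041/863 ≈ 37.127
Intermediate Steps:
S = -9 (S = 4 - 13 = -9)
m = 182 (m = 5 - (-4 - 1*173) = 5 - (-4 - 173) = 5 - 1*(-177) = 5 + 177 = 182)
v(b, p) = 21 + b (v(b, p) = b + 21 = 21 + b)
((3 - 3*2) + m)**2/v(842, t(18)) = ((3 - 3*2) + 182)**2/(21 + 842) = ((3 - 6) + 182)**2/863 = (-3 + 182)**2*(1/863) = 179**2*(1/863) = 32041*(1/863) = 32041/863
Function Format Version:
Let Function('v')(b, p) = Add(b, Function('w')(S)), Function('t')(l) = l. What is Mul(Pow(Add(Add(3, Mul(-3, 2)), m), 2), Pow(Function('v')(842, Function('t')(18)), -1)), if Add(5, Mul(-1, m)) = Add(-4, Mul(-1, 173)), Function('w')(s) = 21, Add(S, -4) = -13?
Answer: Rational(32041, 863) ≈ 37.127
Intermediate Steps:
S = -9 (S = Add(4, -13) = -9)
m = 182 (m = Add(5, Mul(-1, Add(-4, Mul(-1, 173)))) = Add(5, Mul(-1, Add(-4, -173))) = Add(5, Mul(-1, -177)) = Add(5, 177) = 182)
Function('v')(b, p) = Add(21, b) (Function('v')(b, p) = Add(b, 21) = Add(21, b))
Mul(Pow(Add(Add(3, Mul(-3, 2)), m), 2), Pow(Function('v')(842, Function('t')(18)), -1)) = Mul(Pow(Add(Add(3, Mul(-3, 2)), 182), 2), Pow(Add(21, 842), -1)) = Mul(Pow(Add(Add(3, -6), 182), 2), Pow(863, -1)) = Mul(Pow(Add(-3, 182), 2), Rational(1, 863)) = Mul(Pow(179, 2), Rational(1, 863)) = Mul(32041, Rational(1, 863)) = Rational(32041, 863)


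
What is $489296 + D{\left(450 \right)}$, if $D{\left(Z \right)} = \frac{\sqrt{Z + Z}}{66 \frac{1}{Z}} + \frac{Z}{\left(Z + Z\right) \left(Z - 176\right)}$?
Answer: $\frac{2950709299}{6028} \approx 4.895 \cdot 10^{5}$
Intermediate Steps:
$D{\left(Z \right)} = \frac{1}{2 \left(-176 + Z\right)} + \frac{\sqrt{2} Z^{\frac{3}{2}}}{66}$ ($D{\left(Z \right)} = \sqrt{2 Z} \frac{Z}{66} + \frac{Z}{2 Z \left(-176 + Z\right)} = \sqrt{2} \sqrt{Z} \frac{Z}{66} + \frac{Z}{2 Z \left(-176 + Z\right)} = \frac{\sqrt{2} Z^{\frac{3}{2}}}{66} + Z \frac{1}{2 Z \left(-176 + Z\right)} = \frac{\sqrt{2} Z^{\frac{3}{2}}}{66} + \frac{1}{2 \left(-176 + Z\right)} = \frac{1}{2 \left(-176 + Z\right)} + \frac{\sqrt{2} Z^{\frac{3}{2}}}{66}$)
$489296 + D{\left(450 \right)} = 489296 + \frac{33 + \sqrt{2} \cdot 450^{\frac{5}{2}} - 176 \sqrt{2} \cdot 450^{\frac{3}{2}}}{66 \left(-176 + 450\right)} = 489296 + \frac{33 + \sqrt{2} \cdot 3037500 \sqrt{2} - 176 \sqrt{2} \cdot 6750 \sqrt{2}}{66 \cdot 274} = 489296 + \frac{1}{66} \cdot \frac{1}{274} \left(33 + 6075000 - 2376000\right) = 489296 + \frac{1}{66} \cdot \frac{1}{274} \cdot 3699033 = 489296 + \frac{1233011}{6028} = \frac{2950709299}{6028}$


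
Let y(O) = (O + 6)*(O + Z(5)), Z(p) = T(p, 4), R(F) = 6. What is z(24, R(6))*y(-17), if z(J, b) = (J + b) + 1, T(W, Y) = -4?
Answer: 7161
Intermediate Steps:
z(J, b) = 1 + J + b
Z(p) = -4
y(O) = (-4 + O)*(6 + O) (y(O) = (O + 6)*(O - 4) = (6 + O)*(-4 + O) = (-4 + O)*(6 + O))
z(24, R(6))*y(-17) = (1 + 24 + 6)*(-24 + (-17)**2 + 2*(-17)) = 31*(-24 + 289 - 34) = 31*231 = 7161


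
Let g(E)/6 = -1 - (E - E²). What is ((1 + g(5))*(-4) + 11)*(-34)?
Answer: 15266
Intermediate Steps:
g(E) = -6 - 6*E + 6*E² (g(E) = 6*(-1 - (E - E²)) = 6*(-1 + (E² - E)) = 6*(-1 + E² - E) = -6 - 6*E + 6*E²)
((1 + g(5))*(-4) + 11)*(-34) = ((1 + (-6 - 6*5 + 6*5²))*(-4) + 11)*(-34) = ((1 + (-6 - 30 + 6*25))*(-4) + 11)*(-34) = ((1 + (-6 - 30 + 150))*(-4) + 11)*(-34) = ((1 + 114)*(-4) + 11)*(-34) = (115*(-4) + 11)*(-34) = (-460 + 11)*(-34) = -449*(-34) = 15266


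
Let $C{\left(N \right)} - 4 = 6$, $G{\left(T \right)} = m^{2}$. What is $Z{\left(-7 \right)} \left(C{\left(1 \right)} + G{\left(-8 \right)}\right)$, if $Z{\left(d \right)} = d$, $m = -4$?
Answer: $-182$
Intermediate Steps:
$G{\left(T \right)} = 16$ ($G{\left(T \right)} = \left(-4\right)^{2} = 16$)
$C{\left(N \right)} = 10$ ($C{\left(N \right)} = 4 + 6 = 10$)
$Z{\left(-7 \right)} \left(C{\left(1 \right)} + G{\left(-8 \right)}\right) = - 7 \left(10 + 16\right) = \left(-7\right) 26 = -182$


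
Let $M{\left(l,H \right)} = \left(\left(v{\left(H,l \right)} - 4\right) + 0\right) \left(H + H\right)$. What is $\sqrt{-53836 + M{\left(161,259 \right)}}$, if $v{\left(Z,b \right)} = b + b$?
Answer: $2 \sqrt{27722} \approx 333.0$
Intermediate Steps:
$v{\left(Z,b \right)} = 2 b$
$M{\left(l,H \right)} = 2 H \left(-4 + 2 l\right)$ ($M{\left(l,H \right)} = \left(\left(2 l - 4\right) + 0\right) \left(H + H\right) = \left(\left(-4 + 2 l\right) + 0\right) 2 H = \left(-4 + 2 l\right) 2 H = 2 H \left(-4 + 2 l\right)$)
$\sqrt{-53836 + M{\left(161,259 \right)}} = \sqrt{-53836 + 4 \cdot 259 \left(-2 + 161\right)} = \sqrt{-53836 + 4 \cdot 259 \cdot 159} = \sqrt{-53836 + 164724} = \sqrt{110888} = 2 \sqrt{27722}$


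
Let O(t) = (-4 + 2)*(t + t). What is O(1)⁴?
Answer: 256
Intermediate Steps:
O(t) = -4*t
O(1)⁴ = (-4*1)⁴ = (-4)⁴ = 256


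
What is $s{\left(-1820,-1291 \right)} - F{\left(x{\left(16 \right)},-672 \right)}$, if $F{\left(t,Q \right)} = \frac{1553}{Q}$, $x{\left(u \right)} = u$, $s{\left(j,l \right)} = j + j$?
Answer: $- \frac{2444527}{672} \approx -3637.7$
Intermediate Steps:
$s{\left(j,l \right)} = 2 j$
$s{\left(-1820,-1291 \right)} - F{\left(x{\left(16 \right)},-672 \right)} = 2 \left(-1820\right) - \frac{1553}{-672} = -3640 - 1553 \left(- \frac{1}{672}\right) = -3640 - - \frac{1553}{672} = -3640 + \frac{1553}{672} = - \frac{2444527}{672}$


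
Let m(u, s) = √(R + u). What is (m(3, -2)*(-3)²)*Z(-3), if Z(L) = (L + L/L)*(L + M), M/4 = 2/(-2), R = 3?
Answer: 126*√6 ≈ 308.64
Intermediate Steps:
M = -4 (M = 4*(2/(-2)) = 4*(2*(-½)) = 4*(-1) = -4)
m(u, s) = √(3 + u)
Z(L) = (1 + L)*(-4 + L) (Z(L) = (L + L/L)*(L - 4) = (L + 1)*(-4 + L) = (1 + L)*(-4 + L))
(m(3, -2)*(-3)²)*Z(-3) = (√(3 + 3)*(-3)²)*(-4 + (-3)² - 3*(-3)) = (√6*9)*(-4 + 9 + 9) = (9*√6)*14 = 126*√6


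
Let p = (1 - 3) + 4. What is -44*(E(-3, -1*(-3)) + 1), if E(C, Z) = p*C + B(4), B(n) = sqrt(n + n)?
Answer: 220 - 88*sqrt(2) ≈ 95.549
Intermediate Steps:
B(n) = sqrt(2)*sqrt(n) (B(n) = sqrt(2*n) = sqrt(2)*sqrt(n))
p = 2 (p = -2 + 4 = 2)
E(C, Z) = 2*C + 2*sqrt(2) (E(C, Z) = 2*C + sqrt(2)*sqrt(4) = 2*C + sqrt(2)*2 = 2*C + 2*sqrt(2))
-44*(E(-3, -1*(-3)) + 1) = -44*((2*(-3) + 2*sqrt(2)) + 1) = -44*((-6 + 2*sqrt(2)) + 1) = -44*(-5 + 2*sqrt(2)) = 220 - 88*sqrt(2)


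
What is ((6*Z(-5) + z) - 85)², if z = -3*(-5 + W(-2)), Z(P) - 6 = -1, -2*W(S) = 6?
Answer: 961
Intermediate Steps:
W(S) = -3 (W(S) = -½*6 = -3)
Z(P) = 5 (Z(P) = 6 - 1 = 5)
z = 24 (z = -3*(-5 - 3) = -3*(-8) = 24)
((6*Z(-5) + z) - 85)² = ((6*5 + 24) - 85)² = ((30 + 24) - 85)² = (54 - 85)² = (-31)² = 961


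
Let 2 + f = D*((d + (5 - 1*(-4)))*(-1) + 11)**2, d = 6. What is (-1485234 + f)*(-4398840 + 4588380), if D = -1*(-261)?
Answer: -280720112400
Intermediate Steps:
D = 261
f = 4174 (f = -2 + 261*((6 + (5 - 1*(-4)))*(-1) + 11)**2 = -2 + 261*((6 + (5 + 4))*(-1) + 11)**2 = -2 + 261*((6 + 9)*(-1) + 11)**2 = -2 + 261*(15*(-1) + 11)**2 = -2 + 261*(-15 + 11)**2 = -2 + 261*(-4)**2 = -2 + 261*16 = -2 + 4176 = 4174)
(-1485234 + f)*(-4398840 + 4588380) = (-1485234 + 4174)*(-4398840 + 4588380) = -1481060*189540 = -280720112400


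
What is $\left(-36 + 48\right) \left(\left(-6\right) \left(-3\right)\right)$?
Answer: $216$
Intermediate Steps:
$\left(-36 + 48\right) \left(\left(-6\right) \left(-3\right)\right) = 12 \cdot 18 = 216$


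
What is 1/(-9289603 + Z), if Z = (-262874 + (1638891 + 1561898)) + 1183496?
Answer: -1/5168192 ≈ -1.9349e-7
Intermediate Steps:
Z = 4121411 (Z = (-262874 + 3200789) + 1183496 = 2937915 + 1183496 = 4121411)
1/(-9289603 + Z) = 1/(-9289603 + 4121411) = 1/(-5168192) = -1/5168192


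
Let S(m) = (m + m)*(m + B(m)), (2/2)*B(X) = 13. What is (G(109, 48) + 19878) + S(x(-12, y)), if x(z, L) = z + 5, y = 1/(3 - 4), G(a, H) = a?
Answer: 19903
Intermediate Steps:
B(X) = 13
y = -1 (y = 1/(-1) = -1)
x(z, L) = 5 + z
S(m) = 2*m*(13 + m) (S(m) = (m + m)*(m + 13) = (2*m)*(13 + m) = 2*m*(13 + m))
(G(109, 48) + 19878) + S(x(-12, y)) = (109 + 19878) + 2*(5 - 12)*(13 + (5 - 12)) = 19987 + 2*(-7)*(13 - 7) = 19987 + 2*(-7)*6 = 19987 - 84 = 19903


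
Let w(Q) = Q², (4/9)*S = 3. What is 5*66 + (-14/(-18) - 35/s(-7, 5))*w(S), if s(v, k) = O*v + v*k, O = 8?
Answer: 9957/26 ≈ 382.96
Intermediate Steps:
S = 27/4 (S = (9/4)*3 = 27/4 ≈ 6.7500)
s(v, k) = 8*v + k*v (s(v, k) = 8*v + v*k = 8*v + k*v)
5*66 + (-14/(-18) - 35/s(-7, 5))*w(S) = 5*66 + (-14/(-18) - 35*(-1/(7*(8 + 5))))*(27/4)² = 330 + (-14*(-1/18) - 35/((-7*13)))*(729/16) = 330 + (7/9 - 35/(-91))*(729/16) = 330 + (7/9 - 35*(-1/91))*(729/16) = 330 + (7/9 + 5/13)*(729/16) = 330 + (136/117)*(729/16) = 330 + 1377/26 = 9957/26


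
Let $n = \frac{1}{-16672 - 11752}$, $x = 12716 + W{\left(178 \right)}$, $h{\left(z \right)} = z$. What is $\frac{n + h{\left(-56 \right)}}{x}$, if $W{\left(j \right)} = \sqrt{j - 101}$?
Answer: $- \frac{27059665}{6144470002} + \frac{1591745 \sqrt{77}}{4596063561496} \approx -0.0044009$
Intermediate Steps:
$W{\left(j \right)} = \sqrt{-101 + j}$
$x = 12716 + \sqrt{77}$ ($x = 12716 + \sqrt{-101 + 178} = 12716 + \sqrt{77} \approx 12725.0$)
$n = - \frac{1}{28424}$ ($n = \frac{1}{-28424} = - \frac{1}{28424} \approx -3.5182 \cdot 10^{-5}$)
$\frac{n + h{\left(-56 \right)}}{x} = \frac{- \frac{1}{28424} - 56}{12716 + \sqrt{77}} = - \frac{1591745}{28424 \left(12716 + \sqrt{77}\right)}$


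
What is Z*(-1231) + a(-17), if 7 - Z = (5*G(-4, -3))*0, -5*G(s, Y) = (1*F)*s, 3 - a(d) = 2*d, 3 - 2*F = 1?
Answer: -8580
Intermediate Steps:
F = 1 (F = 3/2 - ½*1 = 3/2 - ½ = 1)
a(d) = 3 - 2*d
G(s, Y) = -s/5 (G(s, Y) = -1*1*s/5 = -s/5)
Z = 7 (Z = 7 - 5*(-⅕*(-4))*0 = 7 - 5*(⅘)*0 = 7 - 4*0 = 7 - 1*0 = 7 + 0 = 7)
Z*(-1231) + a(-17) = 7*(-1231) + (3 - 2*(-17)) = -8617 + (3 + 34) = -8617 + 37 = -8580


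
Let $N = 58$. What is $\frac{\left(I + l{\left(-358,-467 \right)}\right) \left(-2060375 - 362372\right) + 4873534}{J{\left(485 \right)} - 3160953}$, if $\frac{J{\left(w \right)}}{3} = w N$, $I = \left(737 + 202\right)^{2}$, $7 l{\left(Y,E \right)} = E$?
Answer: $\frac{4984047605174}{7178647} \approx 6.9429 \cdot 10^{5}$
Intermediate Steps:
$l{\left(Y,E \right)} = \frac{E}{7}$
$I = 881721$ ($I = 939^{2} = 881721$)
$J{\left(w \right)} = 174 w$ ($J{\left(w \right)} = 3 w 58 = 3 \cdot 58 w = 174 w$)
$\frac{\left(I + l{\left(-358,-467 \right)}\right) \left(-2060375 - 362372\right) + 4873534}{J{\left(485 \right)} - 3160953} = \frac{\left(881721 + \frac{1}{7} \left(-467\right)\right) \left(-2060375 - 362372\right) + 4873534}{174 \cdot 485 - 3160953} = \frac{\left(881721 - \frac{467}{7}\right) \left(-2422747\right) + 4873534}{84390 - 3160953} = \frac{\frac{6171580}{7} \left(-2422747\right) + 4873534}{-3076563} = \left(- \frac{14952176930260}{7} + 4873534\right) \left(- \frac{1}{3076563}\right) = \left(- \frac{14952142815522}{7}\right) \left(- \frac{1}{3076563}\right) = \frac{4984047605174}{7178647}$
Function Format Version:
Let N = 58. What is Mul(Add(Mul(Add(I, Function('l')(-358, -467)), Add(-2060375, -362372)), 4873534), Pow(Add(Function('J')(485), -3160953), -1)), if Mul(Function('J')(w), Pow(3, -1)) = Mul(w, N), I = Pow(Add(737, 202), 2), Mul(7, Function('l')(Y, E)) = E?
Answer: Rational(4984047605174, 7178647) ≈ 6.9429e+5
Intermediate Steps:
Function('l')(Y, E) = Mul(Rational(1, 7), E)
I = 881721 (I = Pow(939, 2) = 881721)
Function('J')(w) = Mul(174, w) (Function('J')(w) = Mul(3, Mul(w, 58)) = Mul(3, Mul(58, w)) = Mul(174, w))
Mul(Add(Mul(Add(I, Function('l')(-358, -467)), Add(-2060375, -362372)), 4873534), Pow(Add(Function('J')(485), -3160953), -1)) = Mul(Add(Mul(Add(881721, Mul(Rational(1, 7), -467)), Add(-2060375, -362372)), 4873534), Pow(Add(Mul(174, 485), -3160953), -1)) = Mul(Add(Mul(Add(881721, Rational(-467, 7)), -2422747), 4873534), Pow(Add(84390, -3160953), -1)) = Mul(Add(Mul(Rational(6171580, 7), -2422747), 4873534), Pow(-3076563, -1)) = Mul(Add(Rational(-14952176930260, 7), 4873534), Rational(-1, 3076563)) = Mul(Rational(-14952142815522, 7), Rational(-1, 3076563)) = Rational(4984047605174, 7178647)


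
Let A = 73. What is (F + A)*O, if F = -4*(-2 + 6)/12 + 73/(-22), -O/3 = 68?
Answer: -153374/11 ≈ -13943.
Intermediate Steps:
O = -204 (O = -3*68 = -204)
F = -307/66 (F = -4*4*(1/12) + 73*(-1/22) = -16*1/12 - 73/22 = -4/3 - 73/22 = -307/66 ≈ -4.6515)
(F + A)*O = (-307/66 + 73)*(-204) = (4511/66)*(-204) = -153374/11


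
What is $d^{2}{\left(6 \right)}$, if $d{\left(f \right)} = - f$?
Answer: $36$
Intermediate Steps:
$d^{2}{\left(6 \right)} = \left(\left(-1\right) 6\right)^{2} = \left(-6\right)^{2} = 36$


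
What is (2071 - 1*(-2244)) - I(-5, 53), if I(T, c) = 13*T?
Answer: 4380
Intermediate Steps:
(2071 - 1*(-2244)) - I(-5, 53) = (2071 - 1*(-2244)) - 13*(-5) = (2071 + 2244) - 1*(-65) = 4315 + 65 = 4380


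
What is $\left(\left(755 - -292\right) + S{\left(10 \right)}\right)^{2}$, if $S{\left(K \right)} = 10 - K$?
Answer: $1096209$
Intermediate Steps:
$\left(\left(755 - -292\right) + S{\left(10 \right)}\right)^{2} = \left(\left(755 - -292\right) + \left(10 - 10\right)\right)^{2} = \left(\left(755 + 292\right) + \left(10 - 10\right)\right)^{2} = \left(1047 + 0\right)^{2} = 1047^{2} = 1096209$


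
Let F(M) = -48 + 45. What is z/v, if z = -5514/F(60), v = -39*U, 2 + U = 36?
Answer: -919/663 ≈ -1.3861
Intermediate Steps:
F(M) = -3
U = 34 (U = -2 + 36 = 34)
v = -1326 (v = -39*34 = -1326)
z = 1838 (z = -5514/(-3) = -5514*(-1/3) = 1838)
z/v = 1838/(-1326) = 1838*(-1/1326) = -919/663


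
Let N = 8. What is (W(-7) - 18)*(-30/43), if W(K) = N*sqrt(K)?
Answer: 540/43 - 240*I*sqrt(7)/43 ≈ 12.558 - 14.767*I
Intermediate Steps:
W(K) = 8*sqrt(K)
(W(-7) - 18)*(-30/43) = (8*sqrt(-7) - 18)*(-30/43) = (8*(I*sqrt(7)) - 18)*(-30*1/43) = (8*I*sqrt(7) - 18)*(-30/43) = (-18 + 8*I*sqrt(7))*(-30/43) = 540/43 - 240*I*sqrt(7)/43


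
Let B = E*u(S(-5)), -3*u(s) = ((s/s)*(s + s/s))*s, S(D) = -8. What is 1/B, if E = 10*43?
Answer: -3/24080 ≈ -0.00012458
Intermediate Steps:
u(s) = -s*(1 + s)/3 (u(s) = -(s/s)*(s + s/s)*s/3 = -1*(s + 1)*s/3 = -1*(1 + s)*s/3 = -(1 + s)*s/3 = -s*(1 + s)/3)
E = 430
B = -24080/3 (B = 430*(-1/3*(-8)*(1 - 8)) = 430*(-1/3*(-8)*(-7)) = 430*(-56/3) = -24080/3 ≈ -8026.7)
1/B = 1/(-24080/3) = -3/24080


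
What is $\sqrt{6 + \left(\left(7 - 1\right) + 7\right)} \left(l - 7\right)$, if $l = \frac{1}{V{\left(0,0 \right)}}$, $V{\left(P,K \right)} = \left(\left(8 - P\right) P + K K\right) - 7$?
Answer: $- \frac{50 \sqrt{19}}{7} \approx -31.135$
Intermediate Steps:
$V{\left(P,K \right)} = -7 + K^{2} + P \left(8 - P\right)$ ($V{\left(P,K \right)} = \left(P \left(8 - P\right) + K^{2}\right) - 7 = \left(K^{2} + P \left(8 - P\right)\right) - 7 = -7 + K^{2} + P \left(8 - P\right)$)
$l = - \frac{1}{7}$ ($l = \frac{1}{-7 + 0^{2} - 0^{2} + 8 \cdot 0} = \frac{1}{-7 + 0 - 0 + 0} = \frac{1}{-7 + 0 + 0 + 0} = \frac{1}{-7} = - \frac{1}{7} \approx -0.14286$)
$\sqrt{6 + \left(\left(7 - 1\right) + 7\right)} \left(l - 7\right) = \sqrt{6 + \left(\left(7 - 1\right) + 7\right)} \left(- \frac{1}{7} - 7\right) = \sqrt{6 + \left(6 + 7\right)} \left(- \frac{50}{7}\right) = \sqrt{6 + 13} \left(- \frac{50}{7}\right) = \sqrt{19} \left(- \frac{50}{7}\right) = - \frac{50 \sqrt{19}}{7}$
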